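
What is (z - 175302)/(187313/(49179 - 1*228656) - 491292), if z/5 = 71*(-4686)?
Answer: 330028050864/88175801597 ≈ 3.7428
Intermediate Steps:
z = -1663530 (z = 5*(71*(-4686)) = 5*(-332706) = -1663530)
(z - 175302)/(187313/(49179 - 1*228656) - 491292) = (-1663530 - 175302)/(187313/(49179 - 1*228656) - 491292) = -1838832/(187313/(49179 - 228656) - 491292) = -1838832/(187313/(-179477) - 491292) = -1838832/(187313*(-1/179477) - 491292) = -1838832/(-187313/179477 - 491292) = -1838832/(-88175801597/179477) = -1838832*(-179477/88175801597) = 330028050864/88175801597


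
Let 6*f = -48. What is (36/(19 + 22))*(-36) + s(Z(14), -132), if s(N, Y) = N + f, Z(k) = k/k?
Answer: -1583/41 ≈ -38.610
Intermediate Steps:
f = -8 (f = (⅙)*(-48) = -8)
Z(k) = 1
s(N, Y) = -8 + N (s(N, Y) = N - 8 = -8 + N)
(36/(19 + 22))*(-36) + s(Z(14), -132) = (36/(19 + 22))*(-36) + (-8 + 1) = (36/41)*(-36) - 7 = -1296/41 - 7 = -1583/41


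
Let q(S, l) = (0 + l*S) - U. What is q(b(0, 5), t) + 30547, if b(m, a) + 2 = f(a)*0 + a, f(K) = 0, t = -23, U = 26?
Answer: 30452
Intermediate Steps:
b(m, a) = -2 + a (b(m, a) = -2 + (0*0 + a) = -2 + (0 + a) = -2 + a)
q(S, l) = -26 + S*l (q(S, l) = (0 + l*S) - 1*26 = (0 + S*l) - 26 = S*l - 26 = -26 + S*l)
q(b(0, 5), t) + 30547 = (-26 + (-2 + 5)*(-23)) + 30547 = (-26 + 3*(-23)) + 30547 = (-26 - 69) + 30547 = -95 + 30547 = 30452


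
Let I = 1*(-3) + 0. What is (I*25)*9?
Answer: -675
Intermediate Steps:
I = -3 (I = -3 + 0 = -3)
(I*25)*9 = -3*25*9 = -75*9 = -675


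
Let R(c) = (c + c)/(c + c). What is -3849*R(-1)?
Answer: -3849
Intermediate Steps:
R(c) = 1 (R(c) = (2*c)/((2*c)) = (2*c)*(1/(2*c)) = 1)
-3849*R(-1) = -3849*1 = -3849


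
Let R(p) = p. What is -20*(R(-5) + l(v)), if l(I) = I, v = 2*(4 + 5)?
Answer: -260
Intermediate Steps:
v = 18 (v = 2*9 = 18)
-20*(R(-5) + l(v)) = -20*(-5 + 18) = -20*13 = -260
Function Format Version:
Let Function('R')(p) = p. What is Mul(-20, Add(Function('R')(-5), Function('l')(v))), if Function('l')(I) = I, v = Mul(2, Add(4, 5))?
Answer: -260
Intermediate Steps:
v = 18 (v = Mul(2, 9) = 18)
Mul(-20, Add(Function('R')(-5), Function('l')(v))) = Mul(-20, Add(-5, 18)) = Mul(-20, 13) = -260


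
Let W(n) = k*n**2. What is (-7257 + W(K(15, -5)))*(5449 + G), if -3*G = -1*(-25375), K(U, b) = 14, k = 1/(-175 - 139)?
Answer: 10286927516/471 ≈ 2.1841e+7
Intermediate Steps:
k = -1/314 (k = 1/(-314) = -1/314 ≈ -0.0031847)
G = -25375/3 (G = -(-1)*(-25375)/3 = -1/3*25375 = -25375/3 ≈ -8458.3)
W(n) = -n**2/314
(-7257 + W(K(15, -5)))*(5449 + G) = (-7257 - 1/314*14**2)*(5449 - 25375/3) = (-7257 - 1/314*196)*(-9028/3) = (-7257 - 98/157)*(-9028/3) = -1139447/157*(-9028/3) = 10286927516/471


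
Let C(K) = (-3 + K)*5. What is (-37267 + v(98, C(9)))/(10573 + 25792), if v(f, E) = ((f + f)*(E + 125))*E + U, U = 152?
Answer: 174857/7273 ≈ 24.042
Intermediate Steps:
C(K) = -15 + 5*K
v(f, E) = 152 + 2*E*f*(125 + E) (v(f, E) = ((f + f)*(E + 125))*E + 152 = ((2*f)*(125 + E))*E + 152 = (2*f*(125 + E))*E + 152 = 2*E*f*(125 + E) + 152 = 152 + 2*E*f*(125 + E))
(-37267 + v(98, C(9)))/(10573 + 25792) = (-37267 + (152 + 2*98*(-15 + 5*9)² + 250*(-15 + 5*9)*98))/(10573 + 25792) = (-37267 + (152 + 2*98*(-15 + 45)² + 250*(-15 + 45)*98))/36365 = (-37267 + (152 + 2*98*30² + 250*30*98))*(1/36365) = (-37267 + (152 + 2*98*900 + 735000))*(1/36365) = (-37267 + (152 + 176400 + 735000))*(1/36365) = (-37267 + 911552)*(1/36365) = 874285*(1/36365) = 174857/7273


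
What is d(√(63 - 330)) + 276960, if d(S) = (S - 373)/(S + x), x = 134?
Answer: 5046992365/18223 + 507*I*√267/18223 ≈ 2.7696e+5 + 0.45462*I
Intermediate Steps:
d(S) = (-373 + S)/(134 + S) (d(S) = (S - 373)/(S + 134) = (-373 + S)/(134 + S))
d(√(63 - 330)) + 276960 = (-373 + √(63 - 330))/(134 + √(63 - 330)) + 276960 = (-373 + √(-267))/(134 + √(-267)) + 276960 = (-373 + I*√267)/(134 + I*√267) + 276960 = 276960 + (-373 + I*√267)/(134 + I*√267)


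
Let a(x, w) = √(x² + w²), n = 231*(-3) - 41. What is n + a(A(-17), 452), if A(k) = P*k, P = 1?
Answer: -734 + √204593 ≈ -281.68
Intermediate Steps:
n = -734 (n = -693 - 41 = -734)
A(k) = k (A(k) = 1*k = k)
a(x, w) = √(w² + x²)
n + a(A(-17), 452) = -734 + √(452² + (-17)²) = -734 + √(204304 + 289) = -734 + √204593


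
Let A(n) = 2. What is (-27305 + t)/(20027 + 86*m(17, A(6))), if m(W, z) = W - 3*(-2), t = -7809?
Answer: -35114/22005 ≈ -1.5957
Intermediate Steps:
m(W, z) = 6 + W (m(W, z) = W + 6 = 6 + W)
(-27305 + t)/(20027 + 86*m(17, A(6))) = (-27305 - 7809)/(20027 + 86*(6 + 17)) = -35114/(20027 + 86*23) = -35114/(20027 + 1978) = -35114/22005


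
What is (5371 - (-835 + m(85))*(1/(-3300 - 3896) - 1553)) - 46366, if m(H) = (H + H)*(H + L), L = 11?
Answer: 172755898645/7196 ≈ 2.4007e+7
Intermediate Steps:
m(H) = 2*H*(11 + H) (m(H) = (H + H)*(H + 11) = (2*H)*(11 + H) = 2*H*(11 + H))
(5371 - (-835 + m(85))*(1/(-3300 - 3896) - 1553)) - 46366 = (5371 - (-835 + 2*85*(11 + 85))*(1/(-3300 - 3896) - 1553)) - 46366 = (5371 - (-835 + 2*85*96)*(1/(-7196) - 1553)) - 46366 = (5371 - (-835 + 16320)*(-1/7196 - 1553)) - 46366 = (5371 - 15485*(-11175389)/7196) - 46366 = (5371 - 1*(-173050898665/7196)) - 46366 = (5371 + 173050898665/7196) - 46366 = 173089548381/7196 - 46366 = 172755898645/7196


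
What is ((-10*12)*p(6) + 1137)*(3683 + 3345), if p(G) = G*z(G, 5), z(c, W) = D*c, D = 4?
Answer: -113453004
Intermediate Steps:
z(c, W) = 4*c
p(G) = 4*G**2 (p(G) = G*(4*G) = 4*G**2)
((-10*12)*p(6) + 1137)*(3683 + 3345) = ((-10*12)*(4*6**2) + 1137)*(3683 + 3345) = (-480*36 + 1137)*7028 = (-120*144 + 1137)*7028 = (-17280 + 1137)*7028 = -16143*7028 = -113453004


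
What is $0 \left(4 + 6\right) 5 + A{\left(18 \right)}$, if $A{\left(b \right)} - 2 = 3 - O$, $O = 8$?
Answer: $-3$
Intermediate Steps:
$A{\left(b \right)} = -3$ ($A{\left(b \right)} = 2 + \left(3 - 8\right) = 2 - 5 = -3$)
$0 \left(4 + 6\right) 5 + A{\left(18 \right)} = 0 \left(4 + 6\right) 5 - 3 = 0 \cdot 10 \cdot 5 - 3 = 0 \cdot 50 - 3 = 0 - 3 = -3$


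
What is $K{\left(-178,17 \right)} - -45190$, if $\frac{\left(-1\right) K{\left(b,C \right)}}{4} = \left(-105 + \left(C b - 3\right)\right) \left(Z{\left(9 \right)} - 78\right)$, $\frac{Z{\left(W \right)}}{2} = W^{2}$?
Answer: $1098214$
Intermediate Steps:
$Z{\left(W \right)} = 2 W^{2}$
$K{\left(b,C \right)} = 36288 - 336 C b$ ($K{\left(b,C \right)} = - 4 \left(-105 + \left(C b - 3\right)\right) \left(2 \cdot 9^{2} - 78\right) = - 4 \left(-105 + \left(-3 + C b\right)\right) \left(2 \cdot 81 - 78\right) = - 4 \left(-108 + C b\right) \left(162 - 78\right) = - 4 \left(-108 + C b\right) 84 = - 4 \left(-9072 + 84 C b\right) = 36288 - 336 C b$)
$K{\left(-178,17 \right)} - -45190 = \left(36288 - 5712 \left(-178\right)\right) - -45190 = \left(36288 + 1016736\right) + 45190 = 1053024 + 45190 = 1098214$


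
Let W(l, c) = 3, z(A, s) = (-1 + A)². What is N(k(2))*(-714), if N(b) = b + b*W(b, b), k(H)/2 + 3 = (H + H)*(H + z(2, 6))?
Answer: -51408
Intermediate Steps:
k(H) = -6 + 4*H*(1 + H) (k(H) = -6 + 2*((H + H)*(H + (-1 + 2)²)) = -6 + 2*((2*H)*(H + 1²)) = -6 + 2*((2*H)*(H + 1)) = -6 + 2*((2*H)*(1 + H)) = -6 + 2*(2*H*(1 + H)) = -6 + 4*H*(1 + H))
N(b) = 4*b (N(b) = b + b*3 = b + 3*b = 4*b)
N(k(2))*(-714) = (4*(-6 + 4*2 + 4*2²))*(-714) = (4*(-6 + 8 + 4*4))*(-714) = (4*(-6 + 8 + 16))*(-714) = (4*18)*(-714) = 72*(-714) = -51408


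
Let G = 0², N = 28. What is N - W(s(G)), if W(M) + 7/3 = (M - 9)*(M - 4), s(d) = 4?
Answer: 91/3 ≈ 30.333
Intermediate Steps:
G = 0
W(M) = -7/3 + (-9 + M)*(-4 + M) (W(M) = -7/3 + (M - 9)*(M - 4) = -7/3 + (-9 + M)*(-4 + M))
N - W(s(G)) = 28 - (101/3 + 4² - 13*4) = 28 - (101/3 + 16 - 52) = 28 - 1*(-7/3) = 28 + 7/3 = 91/3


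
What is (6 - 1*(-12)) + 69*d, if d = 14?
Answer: 984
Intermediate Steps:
(6 - 1*(-12)) + 69*d = (6 - 1*(-12)) + 69*14 = (6 + 12) + 966 = 18 + 966 = 984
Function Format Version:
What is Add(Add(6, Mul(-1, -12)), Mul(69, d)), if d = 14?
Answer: 984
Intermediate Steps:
Add(Add(6, Mul(-1, -12)), Mul(69, d)) = Add(Add(6, Mul(-1, -12)), Mul(69, 14)) = Add(Add(6, 12), 966) = Add(18, 966) = 984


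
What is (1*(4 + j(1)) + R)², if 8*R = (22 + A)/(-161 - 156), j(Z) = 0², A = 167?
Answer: 99102025/6431296 ≈ 15.409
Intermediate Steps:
j(Z) = 0
R = -189/2536 (R = ((22 + 167)/(-161 - 156))/8 = (189/(-317))/8 = (189*(-1/317))/8 = (⅛)*(-189/317) = -189/2536 ≈ -0.074527)
(1*(4 + j(1)) + R)² = (1*(4 + 0) - 189/2536)² = (1*4 - 189/2536)² = (4 - 189/2536)² = (9955/2536)² = 99102025/6431296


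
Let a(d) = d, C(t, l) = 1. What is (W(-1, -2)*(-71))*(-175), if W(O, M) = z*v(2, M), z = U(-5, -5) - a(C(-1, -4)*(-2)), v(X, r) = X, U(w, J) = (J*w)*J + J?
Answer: -3180800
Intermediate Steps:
U(w, J) = J + w*J² (U(w, J) = w*J² + J = J + w*J²)
z = -128 (z = -5*(1 - 5*(-5)) - (-2) = -5*(1 + 25) - 1*(-2) = -5*26 + 2 = -130 + 2 = -128)
W(O, M) = -256 (W(O, M) = -128*2 = -256)
(W(-1, -2)*(-71))*(-175) = -256*(-71)*(-175) = 18176*(-175) = -3180800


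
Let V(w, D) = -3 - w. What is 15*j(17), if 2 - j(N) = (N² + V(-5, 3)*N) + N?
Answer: -5070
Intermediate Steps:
j(N) = 2 - N² - 3*N (j(N) = 2 - ((N² + (-3 - 1*(-5))*N) + N) = 2 - ((N² + (-3 + 5)*N) + N) = 2 - ((N² + 2*N) + N) = 2 - (N² + 3*N) = 2 + (-N² - 3*N) = 2 - N² - 3*N)
15*j(17) = 15*(2 - 1*17² - 3*17) = 15*(2 - 1*289 - 51) = 15*(2 - 289 - 51) = 15*(-338) = -5070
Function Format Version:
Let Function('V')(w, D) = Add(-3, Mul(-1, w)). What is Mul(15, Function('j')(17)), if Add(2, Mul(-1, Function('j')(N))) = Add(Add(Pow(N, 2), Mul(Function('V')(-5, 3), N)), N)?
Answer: -5070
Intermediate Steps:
Function('j')(N) = Add(2, Mul(-1, Pow(N, 2)), Mul(-3, N)) (Function('j')(N) = Add(2, Mul(-1, Add(Add(Pow(N, 2), Mul(Add(-3, Mul(-1, -5)), N)), N))) = Add(2, Mul(-1, Add(Add(Pow(N, 2), Mul(Add(-3, 5), N)), N))) = Add(2, Mul(-1, Add(Add(Pow(N, 2), Mul(2, N)), N))) = Add(2, Mul(-1, Add(Pow(N, 2), Mul(3, N)))) = Add(2, Add(Mul(-1, Pow(N, 2)), Mul(-3, N))) = Add(2, Mul(-1, Pow(N, 2)), Mul(-3, N)))
Mul(15, Function('j')(17)) = Mul(15, Add(2, Mul(-1, Pow(17, 2)), Mul(-3, 17))) = Mul(15, Add(2, Mul(-1, 289), -51)) = Mul(15, Add(2, -289, -51)) = Mul(15, -338) = -5070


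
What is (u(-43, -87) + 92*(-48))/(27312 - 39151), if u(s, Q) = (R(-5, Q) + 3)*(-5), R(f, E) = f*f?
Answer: 4556/11839 ≈ 0.38483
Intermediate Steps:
R(f, E) = f**2
u(s, Q) = -140 (u(s, Q) = ((-5)**2 + 3)*(-5) = (25 + 3)*(-5) = 28*(-5) = -140)
(u(-43, -87) + 92*(-48))/(27312 - 39151) = (-140 + 92*(-48))/(27312 - 39151) = (-140 - 4416)/(-11839) = -4556*(-1/11839) = 4556/11839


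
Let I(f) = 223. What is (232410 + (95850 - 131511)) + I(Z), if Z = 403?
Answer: 196972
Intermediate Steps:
(232410 + (95850 - 131511)) + I(Z) = (232410 + (95850 - 131511)) + 223 = (232410 - 35661) + 223 = 196749 + 223 = 196972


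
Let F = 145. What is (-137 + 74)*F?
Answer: -9135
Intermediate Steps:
(-137 + 74)*F = (-137 + 74)*145 = -63*145 = -9135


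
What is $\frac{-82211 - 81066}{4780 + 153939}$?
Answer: $- \frac{163277}{158719} \approx -1.0287$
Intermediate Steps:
$\frac{-82211 - 81066}{4780 + 153939} = - \frac{163277}{158719}$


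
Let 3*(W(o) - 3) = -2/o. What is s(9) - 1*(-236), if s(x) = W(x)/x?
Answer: 57427/243 ≈ 236.33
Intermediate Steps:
W(o) = 3 - 2/(3*o) (W(o) = 3 + (-2/o)/3 = 3 - 2/(3*o))
s(x) = (3 - 2/(3*x))/x
s(9) - 1*(-236) = (⅓)*(-2 + 9*9)/9² - 1*(-236) = (⅓)*(1/81)*(-2 + 81) + 236 = (⅓)*(1/81)*79 + 236 = 79/243 + 236 = 57427/243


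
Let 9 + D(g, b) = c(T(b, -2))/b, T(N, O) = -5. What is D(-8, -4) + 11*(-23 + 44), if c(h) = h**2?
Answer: 863/4 ≈ 215.75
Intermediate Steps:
D(g, b) = -9 + 25/b (D(g, b) = -9 + (-5)**2/b = -9 + 25/b)
D(-8, -4) + 11*(-23 + 44) = (-9 + 25/(-4)) + 11*(-23 + 44) = (-9 + 25*(-1/4)) + 11*21 = (-9 - 25/4) + 231 = -61/4 + 231 = 863/4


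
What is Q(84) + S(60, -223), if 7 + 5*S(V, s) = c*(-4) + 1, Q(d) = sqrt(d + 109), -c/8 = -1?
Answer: -38/5 + sqrt(193) ≈ 6.2924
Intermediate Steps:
c = 8 (c = -8*(-1) = 8)
Q(d) = sqrt(109 + d)
S(V, s) = -38/5 (S(V, s) = -7/5 + (8*(-4) + 1)/5 = -7/5 + (-32 + 1)/5 = -7/5 + (1/5)*(-31) = -7/5 - 31/5 = -38/5)
Q(84) + S(60, -223) = sqrt(109 + 84) - 38/5 = sqrt(193) - 38/5 = -38/5 + sqrt(193)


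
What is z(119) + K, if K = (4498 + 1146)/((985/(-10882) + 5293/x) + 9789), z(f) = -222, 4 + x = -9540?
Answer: -112549189506130/508298541623 ≈ -221.42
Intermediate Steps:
x = -9544 (x = -4 - 9540 = -9544)
K = 293086734176/508298541623 (K = (4498 + 1146)/((985/(-10882) + 5293/(-9544)) + 9789) = 5644/((985*(-1/10882) + 5293*(-1/9544)) + 9789) = 5644/((-985/10882 - 5293/9544) + 9789) = 5644/(-33499633/51928904 + 9789) = 5644/(508298541623/51928904) = 5644*(51928904/508298541623) = 293086734176/508298541623 ≈ 0.57660)
z(119) + K = -222 + 293086734176/508298541623 = -112549189506130/508298541623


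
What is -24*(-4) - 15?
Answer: 81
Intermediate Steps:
-24*(-4) - 15 = -12*(-8) - 15 = 96 - 15 = 81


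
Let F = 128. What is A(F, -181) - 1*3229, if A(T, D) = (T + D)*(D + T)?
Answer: -420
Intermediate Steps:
A(T, D) = (D + T)**2 (A(T, D) = (D + T)*(D + T) = (D + T)**2)
A(F, -181) - 1*3229 = (-181 + 128)**2 - 1*3229 = (-53)**2 - 3229 = 2809 - 3229 = -420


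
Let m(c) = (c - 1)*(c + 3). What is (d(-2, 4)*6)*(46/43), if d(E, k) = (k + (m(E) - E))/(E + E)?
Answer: -207/43 ≈ -4.8139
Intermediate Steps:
m(c) = (-1 + c)*(3 + c)
d(E, k) = (-3 + E + k + E**2)/(2*E) (d(E, k) = (k + ((-3 + E**2 + 2*E) - E))/(E + E) = (k + (-3 + E + E**2))/((2*E)) = (-3 + E + k + E**2)*(1/(2*E)) = (-3 + E + k + E**2)/(2*E))
(d(-2, 4)*6)*(46/43) = (((1/2)*(-3 - 2 + 4 + (-2)**2)/(-2))*6)*(46/43) = (((1/2)*(-1/2)*(-3 - 2 + 4 + 4))*6)*(46*(1/43)) = (((1/2)*(-1/2)*3)*6)*(46/43) = -3/4*6*(46/43) = -9/2*46/43 = -207/43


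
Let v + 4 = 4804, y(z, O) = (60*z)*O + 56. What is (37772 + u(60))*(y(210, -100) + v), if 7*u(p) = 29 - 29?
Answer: -47409299168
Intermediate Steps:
y(z, O) = 56 + 60*O*z (y(z, O) = 60*O*z + 56 = 56 + 60*O*z)
u(p) = 0 (u(p) = (29 - 29)/7 = (1/7)*0 = 0)
v = 4800 (v = -4 + 4804 = 4800)
(37772 + u(60))*(y(210, -100) + v) = (37772 + 0)*((56 + 60*(-100)*210) + 4800) = 37772*((56 - 1260000) + 4800) = 37772*(-1259944 + 4800) = 37772*(-1255144) = -47409299168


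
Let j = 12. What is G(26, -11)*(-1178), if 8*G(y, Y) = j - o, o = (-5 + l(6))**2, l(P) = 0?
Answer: 7657/4 ≈ 1914.3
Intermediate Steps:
o = 25 (o = (-5 + 0)**2 = (-5)**2 = 25)
G(y, Y) = -13/8 (G(y, Y) = (12 - 1*25)/8 = (12 - 25)/8 = (1/8)*(-13) = -13/8)
G(26, -11)*(-1178) = -13/8*(-1178) = 7657/4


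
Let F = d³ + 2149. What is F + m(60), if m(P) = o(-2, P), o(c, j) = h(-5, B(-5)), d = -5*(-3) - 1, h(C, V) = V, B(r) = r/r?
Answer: 4894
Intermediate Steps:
B(r) = 1
d = 14 (d = 15 - 1 = 14)
o(c, j) = 1
m(P) = 1
F = 4893 (F = 14³ + 2149 = 2744 + 2149 = 4893)
F + m(60) = 4893 + 1 = 4894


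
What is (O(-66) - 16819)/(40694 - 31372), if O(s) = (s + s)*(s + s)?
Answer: 605/9322 ≈ 0.064900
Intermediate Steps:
O(s) = 4*s**2 (O(s) = (2*s)*(2*s) = 4*s**2)
(O(-66) - 16819)/(40694 - 31372) = (4*(-66)**2 - 16819)/(40694 - 31372) = (4*4356 - 16819)/9322 = (17424 - 16819)*(1/9322) = 605*(1/9322) = 605/9322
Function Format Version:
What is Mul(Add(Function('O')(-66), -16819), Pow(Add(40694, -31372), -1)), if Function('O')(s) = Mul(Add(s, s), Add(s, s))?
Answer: Rational(605, 9322) ≈ 0.064900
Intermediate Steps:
Function('O')(s) = Mul(4, Pow(s, 2)) (Function('O')(s) = Mul(Mul(2, s), Mul(2, s)) = Mul(4, Pow(s, 2)))
Mul(Add(Function('O')(-66), -16819), Pow(Add(40694, -31372), -1)) = Mul(Add(Mul(4, Pow(-66, 2)), -16819), Pow(Add(40694, -31372), -1)) = Mul(Add(Mul(4, 4356), -16819), Pow(9322, -1)) = Mul(Add(17424, -16819), Rational(1, 9322)) = Mul(605, Rational(1, 9322)) = Rational(605, 9322)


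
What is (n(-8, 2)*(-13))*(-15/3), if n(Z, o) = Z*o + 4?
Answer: -780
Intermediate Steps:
n(Z, o) = 4 + Z*o
(n(-8, 2)*(-13))*(-15/3) = ((4 - 8*2)*(-13))*(-15/3) = ((4 - 16)*(-13))*(-15*⅓) = -12*(-13)*(-5) = 156*(-5) = -780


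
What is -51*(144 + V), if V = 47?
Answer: -9741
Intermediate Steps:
-51*(144 + V) = -51*(144 + 47) = -51*191 = -9741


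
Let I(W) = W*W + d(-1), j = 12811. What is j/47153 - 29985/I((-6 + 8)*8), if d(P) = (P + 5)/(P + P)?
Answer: -1410628711/11976862 ≈ -117.78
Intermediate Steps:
d(P) = (5 + P)/(2*P) (d(P) = (5 + P)/((2*P)) = (5 + P)*(1/(2*P)) = (5 + P)/(2*P))
I(W) = -2 + W² (I(W) = W*W + (½)*(5 - 1)/(-1) = W² + (½)*(-1)*4 = W² - 2 = -2 + W²)
j/47153 - 29985/I((-6 + 8)*8) = 12811/47153 - 29985/(-2 + ((-6 + 8)*8)²) = 12811*(1/47153) - 29985/(-2 + (2*8)²) = 12811/47153 - 29985/(-2 + 16²) = 12811/47153 - 29985/(-2 + 256) = 12811/47153 - 29985/254 = -1410628711/11976862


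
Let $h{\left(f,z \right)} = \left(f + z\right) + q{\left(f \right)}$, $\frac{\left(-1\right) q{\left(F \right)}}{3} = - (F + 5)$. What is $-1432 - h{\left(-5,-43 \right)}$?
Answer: $-1384$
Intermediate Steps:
$q{\left(F \right)} = 15 + 3 F$ ($q{\left(F \right)} = - 3 \left(- (F + 5)\right) = - 3 \left(- (5 + F)\right) = - 3 \left(-5 - F\right) = 15 + 3 F$)
$h{\left(f,z \right)} = 15 + z + 4 f$ ($h{\left(f,z \right)} = \left(f + z\right) + \left(15 + 3 f\right) = 15 + z + 4 f$)
$-1432 - h{\left(-5,-43 \right)} = -1432 - \left(15 - 43 + 4 \left(-5\right)\right) = -1432 - \left(15 - 43 - 20\right) = -1432 - -48 = -1432 + 48 = -1384$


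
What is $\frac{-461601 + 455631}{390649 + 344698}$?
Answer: $- \frac{5970}{735347} \approx -0.0081186$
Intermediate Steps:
$\frac{-461601 + 455631}{390649 + 344698} = - \frac{5970}{735347}$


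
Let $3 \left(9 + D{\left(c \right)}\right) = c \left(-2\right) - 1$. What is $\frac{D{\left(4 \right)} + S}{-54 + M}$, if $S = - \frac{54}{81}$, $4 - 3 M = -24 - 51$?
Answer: $\frac{38}{83} \approx 0.45783$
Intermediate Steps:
$M = \frac{79}{3}$ ($M = \frac{4}{3} - \frac{-24 - 51}{3} = \frac{4}{3} - -25 = \frac{4}{3} + 25 = \frac{79}{3} \approx 26.333$)
$D{\left(c \right)} = - \frac{28}{3} - \frac{2 c}{3}$ ($D{\left(c \right)} = -9 + \frac{c \left(-2\right) - 1}{3} = -9 + \frac{- 2 c - 1}{3} = -9 + \frac{-1 - 2 c}{3} = -9 - \left(\frac{1}{3} + \frac{2 c}{3}\right) = - \frac{28}{3} - \frac{2 c}{3}$)
$S = - \frac{2}{3}$ ($S = \left(-54\right) \frac{1}{81} = - \frac{2}{3} \approx -0.66667$)
$\frac{D{\left(4 \right)} + S}{-54 + M} = \frac{\left(- \frac{28}{3} - \frac{8}{3}\right) - \frac{2}{3}}{-54 + \frac{79}{3}} = \frac{\left(- \frac{28}{3} - \frac{8}{3}\right) - \frac{2}{3}}{- \frac{83}{3}} = \left(-12 - \frac{2}{3}\right) \left(- \frac{3}{83}\right) = \left(- \frac{38}{3}\right) \left(- \frac{3}{83}\right) = \frac{38}{83}$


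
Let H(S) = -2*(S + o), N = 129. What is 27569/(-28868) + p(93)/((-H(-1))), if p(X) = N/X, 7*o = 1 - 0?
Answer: -2368117/1342362 ≈ -1.7641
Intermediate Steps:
o = ⅐ (o = (1 - 0)/7 = (1 - 1*0)/7 = (1 + 0)/7 = (⅐)*1 = ⅐ ≈ 0.14286)
H(S) = -2/7 - 2*S (H(S) = -2*(S + ⅐) = -2*(⅐ + S) = -2/7 - 2*S)
p(X) = 129/X
27569/(-28868) + p(93)/((-H(-1))) = 27569/(-28868) + (129/93)/((-(-2/7 - 2*(-1)))) = 27569*(-1/28868) + (129*(1/93))/((-(-2/7 + 2))) = -27569/28868 + 43/(31*((-1*12/7))) = -27569/28868 + 43/(31*(-12/7)) = -27569/28868 + (43/31)*(-7/12) = -27569/28868 - 301/372 = -2368117/1342362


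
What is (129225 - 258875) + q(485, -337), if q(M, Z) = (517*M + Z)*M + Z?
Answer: 121317893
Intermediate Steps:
q(M, Z) = Z + M*(Z + 517*M) (q(M, Z) = (Z + 517*M)*M + Z = M*(Z + 517*M) + Z = Z + M*(Z + 517*M))
(129225 - 258875) + q(485, -337) = (129225 - 258875) + (-337 + 517*485² + 485*(-337)) = -129650 + (-337 + 517*235225 - 163445) = -129650 + (-337 + 121611325 - 163445) = -129650 + 121447543 = 121317893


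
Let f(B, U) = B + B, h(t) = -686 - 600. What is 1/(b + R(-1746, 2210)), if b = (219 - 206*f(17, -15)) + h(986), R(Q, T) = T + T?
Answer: -1/3651 ≈ -0.00027390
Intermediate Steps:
h(t) = -1286
f(B, U) = 2*B
R(Q, T) = 2*T
b = -8071 (b = (219 - 412*17) - 1286 = (219 - 206*34) - 1286 = (219 - 7004) - 1286 = -6785 - 1286 = -8071)
1/(b + R(-1746, 2210)) = 1/(-8071 + 2*2210) = 1/(-8071 + 4420) = 1/(-3651) = -1/3651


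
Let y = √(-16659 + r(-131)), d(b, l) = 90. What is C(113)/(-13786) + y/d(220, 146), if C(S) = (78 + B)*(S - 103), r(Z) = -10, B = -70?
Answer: -40/6893 + I*√16669/90 ≈ -0.005803 + 1.4345*I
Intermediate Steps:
C(S) = -824 + 8*S (C(S) = (78 - 70)*(S - 103) = 8*(-103 + S) = -824 + 8*S)
y = I*√16669 (y = √(-16659 - 10) = √(-16669) = I*√16669 ≈ 129.11*I)
C(113)/(-13786) + y/d(220, 146) = (-824 + 8*113)/(-13786) + (I*√16669)/90 = (-824 + 904)*(-1/13786) + (I*√16669)*(1/90) = 80*(-1/13786) + I*√16669/90 = -40/6893 + I*√16669/90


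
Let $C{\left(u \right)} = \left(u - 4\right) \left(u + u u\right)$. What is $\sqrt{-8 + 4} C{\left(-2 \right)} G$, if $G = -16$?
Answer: $384 i \approx 384.0 i$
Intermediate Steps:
$C{\left(u \right)} = \left(-4 + u\right) \left(u + u^{2}\right)$
$\sqrt{-8 + 4} C{\left(-2 \right)} G = \sqrt{-8 + 4} \left(- 2 \left(-4 + \left(-2\right)^{2} - -6\right)\right) \left(-16\right) = \sqrt{-4} \left(- 2 \left(-4 + 4 + 6\right)\right) \left(-16\right) = 2 i \left(\left(-2\right) 6\right) \left(-16\right) = 2 i \left(-12\right) \left(-16\right) = - 24 i \left(-16\right) = 384 i$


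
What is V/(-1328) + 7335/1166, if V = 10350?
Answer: -581805/387112 ≈ -1.5029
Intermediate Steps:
V/(-1328) + 7335/1166 = 10350/(-1328) + 7335/1166 = 10350*(-1/1328) + 7335*(1/1166) = -5175/664 + 7335/1166 = -581805/387112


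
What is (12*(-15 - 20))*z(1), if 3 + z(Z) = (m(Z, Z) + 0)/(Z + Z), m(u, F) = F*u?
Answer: 1050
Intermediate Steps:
z(Z) = -3 + Z/2 (z(Z) = -3 + (Z*Z + 0)/(Z + Z) = -3 + (Z² + 0)/((2*Z)) = -3 + Z²*(1/(2*Z)) = -3 + Z/2)
(12*(-15 - 20))*z(1) = (12*(-15 - 20))*(-3 + (½)*1) = (12*(-35))*(-3 + ½) = -420*(-5/2) = 1050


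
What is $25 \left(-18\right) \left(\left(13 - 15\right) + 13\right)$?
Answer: $-4950$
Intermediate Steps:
$25 \left(-18\right) \left(\left(13 - 15\right) + 13\right) = - 450 \left(-2 + 13\right) = \left(-450\right) 11 = -4950$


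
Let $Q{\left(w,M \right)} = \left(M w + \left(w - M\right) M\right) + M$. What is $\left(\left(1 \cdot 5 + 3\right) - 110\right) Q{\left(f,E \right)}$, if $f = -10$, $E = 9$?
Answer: $25704$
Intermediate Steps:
$Q{\left(w,M \right)} = M + M w + M \left(w - M\right)$ ($Q{\left(w,M \right)} = \left(M w + M \left(w - M\right)\right) + M = M + M w + M \left(w - M\right)$)
$\left(\left(1 \cdot 5 + 3\right) - 110\right) Q{\left(f,E \right)} = \left(\left(1 \cdot 5 + 3\right) - 110\right) 9 \left(1 - 9 + 2 \left(-10\right)\right) = \left(\left(5 + 3\right) - 110\right) 9 \left(1 - 9 - 20\right) = \left(8 - 110\right) 9 \left(-28\right) = \left(-102\right) \left(-252\right) = 25704$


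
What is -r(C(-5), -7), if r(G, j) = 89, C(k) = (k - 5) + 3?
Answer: -89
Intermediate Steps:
C(k) = -2 + k (C(k) = (-5 + k) + 3 = -2 + k)
-r(C(-5), -7) = -1*89 = -89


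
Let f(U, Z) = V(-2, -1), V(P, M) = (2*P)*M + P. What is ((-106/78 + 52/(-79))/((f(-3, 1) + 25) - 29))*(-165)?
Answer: -341825/2054 ≈ -166.42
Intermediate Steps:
V(P, M) = P + 2*M*P (V(P, M) = 2*M*P + P = P + 2*M*P)
f(U, Z) = 2 (f(U, Z) = -2*(1 + 2*(-1)) = -2*(1 - 2) = -2*(-1) = 2)
((-106/78 + 52/(-79))/((f(-3, 1) + 25) - 29))*(-165) = ((-106/78 + 52/(-79))/((2 + 25) - 29))*(-165) = ((-106*1/78 + 52*(-1/79))/(27 - 29))*(-165) = ((-53/39 - 52/79)/(-2))*(-165) = -½*(-6215/3081)*(-165) = (6215/6162)*(-165) = -341825/2054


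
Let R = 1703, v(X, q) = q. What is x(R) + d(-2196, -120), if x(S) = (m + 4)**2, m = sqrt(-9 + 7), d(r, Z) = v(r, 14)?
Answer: 28 + 8*I*sqrt(2) ≈ 28.0 + 11.314*I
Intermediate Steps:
d(r, Z) = 14
m = I*sqrt(2) (m = sqrt(-2) = I*sqrt(2) ≈ 1.4142*I)
x(S) = (4 + I*sqrt(2))**2 (x(S) = (I*sqrt(2) + 4)**2 = (4 + I*sqrt(2))**2)
x(R) + d(-2196, -120) = (4 + I*sqrt(2))**2 + 14 = 14 + (4 + I*sqrt(2))**2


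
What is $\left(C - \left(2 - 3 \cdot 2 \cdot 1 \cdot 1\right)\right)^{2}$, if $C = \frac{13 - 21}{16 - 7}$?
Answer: $\frac{784}{81} \approx 9.679$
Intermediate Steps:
$C = - \frac{8}{9} \approx -0.88889$
$\left(C - \left(2 - 3 \cdot 2 \cdot 1 \cdot 1\right)\right)^{2} = \left(- \frac{8}{9} - \left(2 - 3 \cdot 2 \cdot 1 \cdot 1\right)\right)^{2} = \left(- \frac{8}{9} - \left(2 - 6 \cdot 1 \cdot 1\right)\right)^{2} = \left(- \frac{8}{9} + \left(6 \cdot 1 - 2\right)\right)^{2} = \left(- \frac{8}{9} + \left(6 - 2\right)\right)^{2} = \left(- \frac{8}{9} + 4\right)^{2} = \left(\frac{28}{9}\right)^{2} = \frac{784}{81}$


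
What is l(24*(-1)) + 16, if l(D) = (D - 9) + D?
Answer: -41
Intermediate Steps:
l(D) = -9 + 2*D (l(D) = (-9 + D) + D = -9 + 2*D)
l(24*(-1)) + 16 = (-9 + 2*(24*(-1))) + 16 = (-9 + 2*(-24)) + 16 = (-9 - 48) + 16 = -57 + 16 = -41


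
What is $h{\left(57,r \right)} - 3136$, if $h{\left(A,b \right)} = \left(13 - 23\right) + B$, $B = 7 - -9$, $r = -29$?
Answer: $-3130$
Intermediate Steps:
$B = 16$ ($B = 7 + 9 = 16$)
$h{\left(A,b \right)} = 6$ ($h{\left(A,b \right)} = \left(13 - 23\right) + 16 = -10 + 16 = 6$)
$h{\left(57,r \right)} - 3136 = 6 - 3136 = -3130$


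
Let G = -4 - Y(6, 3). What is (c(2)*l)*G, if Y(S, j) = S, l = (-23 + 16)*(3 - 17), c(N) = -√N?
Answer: 980*√2 ≈ 1385.9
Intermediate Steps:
l = 98 (l = -7*(-14) = 98)
G = -10 (G = -4 - 1*6 = -4 - 6 = -10)
(c(2)*l)*G = (-√2*98)*(-10) = -98*√2*(-10) = 980*√2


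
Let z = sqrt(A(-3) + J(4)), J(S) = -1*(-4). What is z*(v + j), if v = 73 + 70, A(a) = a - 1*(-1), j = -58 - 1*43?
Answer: 42*sqrt(2) ≈ 59.397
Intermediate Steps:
j = -101 (j = -58 - 43 = -101)
J(S) = 4
A(a) = 1 + a (A(a) = a + 1 = 1 + a)
z = sqrt(2) (z = sqrt((1 - 3) + 4) = sqrt(-2 + 4) = sqrt(2) ≈ 1.4142)
v = 143
z*(v + j) = sqrt(2)*(143 - 101) = sqrt(2)*42 = 42*sqrt(2)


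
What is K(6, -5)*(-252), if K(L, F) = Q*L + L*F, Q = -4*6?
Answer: 43848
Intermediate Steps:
Q = -24
K(L, F) = -24*L + F*L (K(L, F) = -24*L + L*F = -24*L + F*L)
K(6, -5)*(-252) = (6*(-24 - 5))*(-252) = (6*(-29))*(-252) = -174*(-252) = 43848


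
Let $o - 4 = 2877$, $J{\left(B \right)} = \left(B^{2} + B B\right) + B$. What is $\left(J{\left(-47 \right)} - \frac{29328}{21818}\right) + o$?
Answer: $\frac{79097404}{10909} \approx 7250.7$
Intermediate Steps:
$J{\left(B \right)} = B + 2 B^{2}$ ($J{\left(B \right)} = \left(B^{2} + B^{2}\right) + B = 2 B^{2} + B = B + 2 B^{2}$)
$o = 2881$ ($o = 4 + 2877 = 2881$)
$\left(J{\left(-47 \right)} - \frac{29328}{21818}\right) + o = \left(- 47 \left(1 + 2 \left(-47\right)\right) - \frac{29328}{21818}\right) + 2881 = \left(- 47 \left(1 - 94\right) - \frac{14664}{10909}\right) + 2881 = \left(\left(-47\right) \left(-93\right) - \frac{14664}{10909}\right) + 2881 = \left(4371 - \frac{14664}{10909}\right) + 2881 = \frac{47668575}{10909} + 2881 = \frac{79097404}{10909}$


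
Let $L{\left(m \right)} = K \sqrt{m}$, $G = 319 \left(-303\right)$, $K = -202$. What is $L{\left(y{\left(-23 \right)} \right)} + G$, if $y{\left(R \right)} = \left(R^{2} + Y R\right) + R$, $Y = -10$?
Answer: $-96657 - 808 \sqrt{46} \approx -1.0214 \cdot 10^{5}$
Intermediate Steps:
$y{\left(R \right)} = R^{2} - 9 R$ ($y{\left(R \right)} = \left(R^{2} - 10 R\right) + R = R^{2} - 9 R$)
$G = -96657$
$L{\left(m \right)} = - 202 \sqrt{m}$
$L{\left(y{\left(-23 \right)} \right)} + G = - 202 \sqrt{- 23 \left(-9 - 23\right)} - 96657 = - 202 \sqrt{\left(-23\right) \left(-32\right)} - 96657 = - 202 \sqrt{736} - 96657 = - 202 \cdot 4 \sqrt{46} - 96657 = - 808 \sqrt{46} - 96657 = -96657 - 808 \sqrt{46}$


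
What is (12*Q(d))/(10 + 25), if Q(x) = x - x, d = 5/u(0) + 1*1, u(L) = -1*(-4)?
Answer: 0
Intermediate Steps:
u(L) = 4
d = 9/4 (d = 5/4 + 1*1 = 5*(1/4) + 1 = 5/4 + 1 = 9/4 ≈ 2.2500)
Q(x) = 0
(12*Q(d))/(10 + 25) = (12*0)/(10 + 25) = 0/35 = 0*(1/35) = 0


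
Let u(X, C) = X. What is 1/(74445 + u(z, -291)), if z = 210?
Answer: 1/74655 ≈ 1.3395e-5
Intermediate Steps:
1/(74445 + u(z, -291)) = 1/(74445 + 210) = 1/74655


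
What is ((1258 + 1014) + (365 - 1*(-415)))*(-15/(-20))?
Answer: 2289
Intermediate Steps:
((1258 + 1014) + (365 - 1*(-415)))*(-15/(-20)) = (2272 + (365 + 415))*(-15*(-1/20)) = (2272 + 780)*(¾) = 3052*(¾) = 2289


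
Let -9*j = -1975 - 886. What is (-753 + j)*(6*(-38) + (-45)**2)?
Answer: -2345684/3 ≈ -7.8190e+5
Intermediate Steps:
j = 2861/9 (j = -(-1975 - 886)/9 = -1/9*(-2861) = 2861/9 ≈ 317.89)
(-753 + j)*(6*(-38) + (-45)**2) = (-753 + 2861/9)*(6*(-38) + (-45)**2) = -3916*(-228 + 2025)/9 = -3916/9*1797 = -2345684/3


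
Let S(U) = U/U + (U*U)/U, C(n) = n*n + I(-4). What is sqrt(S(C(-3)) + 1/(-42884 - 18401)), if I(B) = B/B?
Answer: sqrt(41314302190)/61285 ≈ 3.3166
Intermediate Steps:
I(B) = 1
C(n) = 1 + n**2 (C(n) = n*n + 1 = n**2 + 1 = 1 + n**2)
S(U) = 1 + U (S(U) = 1 + U**2/U = 1 + U)
sqrt(S(C(-3)) + 1/(-42884 - 18401)) = sqrt((1 + (1 + (-3)**2)) + 1/(-42884 - 18401)) = sqrt((1 + (1 + 9)) + 1/(-61285)) = sqrt((1 + 10) - 1/61285) = sqrt(11 - 1/61285) = sqrt(674134/61285) = sqrt(41314302190)/61285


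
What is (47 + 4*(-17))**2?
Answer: 441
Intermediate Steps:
(47 + 4*(-17))**2 = (47 - 68)**2 = (-21)**2 = 441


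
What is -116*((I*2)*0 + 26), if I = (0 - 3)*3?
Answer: -3016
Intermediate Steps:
I = -9 (I = -3*3 = -9)
-116*((I*2)*0 + 26) = -116*(-9*2*0 + 26) = -116*(-18*0 + 26) = -116*(0 + 26) = -116*26 = -3016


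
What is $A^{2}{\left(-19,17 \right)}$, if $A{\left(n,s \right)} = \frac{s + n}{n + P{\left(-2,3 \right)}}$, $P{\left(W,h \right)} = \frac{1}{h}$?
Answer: $\frac{9}{784} \approx 0.01148$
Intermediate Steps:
$A{\left(n,s \right)} = \frac{n + s}{\frac{1}{3} + n}$ ($A{\left(n,s \right)} = \frac{s + n}{n + \frac{1}{3}} = \frac{n + s}{n + \frac{1}{3}} = \frac{n + s}{\frac{1}{3} + n}$)
$A^{2}{\left(-19,17 \right)} = \left(\frac{3 \left(-19 + 17\right)}{1 + 3 \left(-19\right)}\right)^{2} = \left(3 \frac{1}{1 - 57} \left(-2\right)\right)^{2} = \left(3 \frac{1}{-56} \left(-2\right)\right)^{2} = \left(3 \left(- \frac{1}{56}\right) \left(-2\right)\right)^{2} = \left(\frac{3}{28}\right)^{2} = \frac{9}{784}$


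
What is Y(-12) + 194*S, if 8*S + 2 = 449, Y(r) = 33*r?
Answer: 41775/4 ≈ 10444.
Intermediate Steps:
S = 447/8 (S = -¼ + (⅛)*449 = -¼ + 449/8 = 447/8 ≈ 55.875)
Y(-12) + 194*S = 33*(-12) + 194*(447/8) = -396 + 43359/4 = 41775/4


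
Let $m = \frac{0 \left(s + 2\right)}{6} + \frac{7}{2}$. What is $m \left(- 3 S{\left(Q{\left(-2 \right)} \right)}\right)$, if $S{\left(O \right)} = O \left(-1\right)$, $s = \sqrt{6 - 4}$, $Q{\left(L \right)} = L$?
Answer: $-21$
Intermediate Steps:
$s = \sqrt{2} \approx 1.4142$
$S{\left(O \right)} = - O$
$m = \frac{7}{2}$ ($m = \frac{0 \left(\sqrt{2} + 2\right)}{6} + \frac{7}{2} = 0 \left(2 + \sqrt{2}\right) \frac{1}{6} + 7 \cdot \frac{1}{2} = 0 \cdot \frac{1}{6} + \frac{7}{2} = 0 + \frac{7}{2} = \frac{7}{2} \approx 3.5$)
$m \left(- 3 S{\left(Q{\left(-2 \right)} \right)}\right) = \frac{7 \left(- 3 \left(\left(-1\right) \left(-2\right)\right)\right)}{2} = \frac{7 \left(\left(-3\right) 2\right)}{2} = \frac{7}{2} \left(-6\right) = -21$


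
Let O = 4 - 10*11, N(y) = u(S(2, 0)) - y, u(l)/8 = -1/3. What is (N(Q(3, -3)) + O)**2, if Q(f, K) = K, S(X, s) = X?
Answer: 100489/9 ≈ 11165.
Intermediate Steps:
u(l) = -8/3 (u(l) = 8*(-1/3) = -8/3)
N(y) = -8/3 - y
O = -106 (O = 4 - 110 = -106)
(N(Q(3, -3)) + O)**2 = ((-8/3 - 1*(-3)) - 106)**2 = ((-8/3 + 3) - 106)**2 = (1/3 - 106)**2 = (-317/3)**2 = 100489/9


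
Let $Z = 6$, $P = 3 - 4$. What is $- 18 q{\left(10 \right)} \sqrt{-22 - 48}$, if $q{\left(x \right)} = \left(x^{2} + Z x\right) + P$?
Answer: $- 2862 i \sqrt{70} \approx - 23945.0 i$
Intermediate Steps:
$P = -1$
$q{\left(x \right)} = -1 + x^{2} + 6 x$ ($q{\left(x \right)} = \left(x^{2} + 6 x\right) - 1 = -1 + x^{2} + 6 x$)
$- 18 q{\left(10 \right)} \sqrt{-22 - 48} = - 18 \left(-1 + 10^{2} + 6 \cdot 10\right) \sqrt{-22 - 48} = - 18 \left(-1 + 100 + 60\right) \sqrt{-70} = \left(-18\right) 159 i \sqrt{70} = - 2862 i \sqrt{70}$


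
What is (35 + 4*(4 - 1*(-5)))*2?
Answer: 142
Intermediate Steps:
(35 + 4*(4 - 1*(-5)))*2 = (35 + 4*(4 + 5))*2 = (35 + 4*9)*2 = (35 + 36)*2 = 71*2 = 142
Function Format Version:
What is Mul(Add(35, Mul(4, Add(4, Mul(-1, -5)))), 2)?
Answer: 142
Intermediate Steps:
Mul(Add(35, Mul(4, Add(4, Mul(-1, -5)))), 2) = Mul(Add(35, Mul(4, Add(4, 5))), 2) = Mul(Add(35, Mul(4, 9)), 2) = Mul(Add(35, 36), 2) = Mul(71, 2) = 142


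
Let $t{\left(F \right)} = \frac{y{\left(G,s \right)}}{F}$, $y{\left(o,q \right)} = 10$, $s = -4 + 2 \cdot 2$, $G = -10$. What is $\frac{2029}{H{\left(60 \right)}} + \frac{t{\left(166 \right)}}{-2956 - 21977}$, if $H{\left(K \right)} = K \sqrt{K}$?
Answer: $- \frac{5}{2069439} + \frac{2029 \sqrt{15}}{1800} \approx 4.3657$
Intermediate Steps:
$s = 0$ ($s = -4 + 4 = 0$)
$H{\left(K \right)} = K^{\frac{3}{2}}$
$t{\left(F \right)} = \frac{10}{F}$
$\frac{2029}{H{\left(60 \right)}} + \frac{t{\left(166 \right)}}{-2956 - 21977} = \frac{2029}{60^{\frac{3}{2}}} + \frac{10 \cdot \frac{1}{166}}{-2956 - 21977} = \frac{2029}{120 \sqrt{15}} + \frac{10 \cdot \frac{1}{166}}{-2956 - 21977} = 2029 \frac{\sqrt{15}}{1800} + \frac{5}{83 \left(-24933\right)} = \frac{2029 \sqrt{15}}{1800} + \frac{5}{83} \left(- \frac{1}{24933}\right) = \frac{2029 \sqrt{15}}{1800} - \frac{5}{2069439} = - \frac{5}{2069439} + \frac{2029 \sqrt{15}}{1800}$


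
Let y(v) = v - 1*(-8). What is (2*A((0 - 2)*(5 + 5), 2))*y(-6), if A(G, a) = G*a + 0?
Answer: -160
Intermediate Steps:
y(v) = 8 + v (y(v) = v + 8 = 8 + v)
A(G, a) = G*a
(2*A((0 - 2)*(5 + 5), 2))*y(-6) = (2*(((0 - 2)*(5 + 5))*2))*(8 - 6) = (2*(-2*10*2))*2 = (2*(-20*2))*2 = (2*(-40))*2 = -80*2 = -160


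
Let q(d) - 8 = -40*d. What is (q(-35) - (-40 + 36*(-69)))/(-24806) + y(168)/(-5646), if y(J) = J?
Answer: -2197290/11671223 ≈ -0.18827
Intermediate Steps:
q(d) = 8 - 40*d
(q(-35) - (-40 + 36*(-69)))/(-24806) + y(168)/(-5646) = ((8 - 40*(-35)) - (-40 + 36*(-69)))/(-24806) + 168/(-5646) = ((8 + 1400) - (-40 - 2484))*(-1/24806) + 168*(-1/5646) = (1408 - 1*(-2524))*(-1/24806) - 28/941 = (1408 + 2524)*(-1/24806) - 28/941 = 3932*(-1/24806) - 28/941 = -1966/12403 - 28/941 = -2197290/11671223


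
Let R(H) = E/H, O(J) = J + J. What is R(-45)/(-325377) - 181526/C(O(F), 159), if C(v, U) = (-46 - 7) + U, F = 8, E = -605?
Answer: -265789740272/155204829 ≈ -1712.5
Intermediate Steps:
O(J) = 2*J
C(v, U) = -53 + U
R(H) = -605/H
R(-45)/(-325377) - 181526/C(O(F), 159) = -605/(-45)/(-325377) - 181526/(-53 + 159) = -605*(-1/45)*(-1/325377) - 181526/106 = (121/9)*(-1/325377) - 181526*1/106 = -121/2928393 - 90763/53 = -265789740272/155204829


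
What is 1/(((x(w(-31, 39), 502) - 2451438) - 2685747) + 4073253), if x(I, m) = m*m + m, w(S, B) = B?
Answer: -1/811426 ≈ -1.2324e-6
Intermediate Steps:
x(I, m) = m + m² (x(I, m) = m² + m = m + m²)
1/(((x(w(-31, 39), 502) - 2451438) - 2685747) + 4073253) = 1/(((502*(1 + 502) - 2451438) - 2685747) + 4073253) = 1/(((502*503 - 2451438) - 2685747) + 4073253) = 1/(((252506 - 2451438) - 2685747) + 4073253) = 1/((-2198932 - 2685747) + 4073253) = 1/(-4884679 + 4073253) = 1/(-811426) = -1/811426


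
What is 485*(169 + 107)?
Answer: 133860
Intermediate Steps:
485*(169 + 107) = 485*276 = 133860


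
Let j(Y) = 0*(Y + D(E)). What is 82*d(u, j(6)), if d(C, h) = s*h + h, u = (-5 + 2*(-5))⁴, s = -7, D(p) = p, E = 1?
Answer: 0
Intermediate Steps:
u = 50625 (u = (-5 - 10)⁴ = (-15)⁴ = 50625)
j(Y) = 0 (j(Y) = 0*(Y + 1) = 0*(1 + Y) = 0)
d(C, h) = -6*h (d(C, h) = -7*h + h = -6*h)
82*d(u, j(6)) = 82*(-6*0) = 82*0 = 0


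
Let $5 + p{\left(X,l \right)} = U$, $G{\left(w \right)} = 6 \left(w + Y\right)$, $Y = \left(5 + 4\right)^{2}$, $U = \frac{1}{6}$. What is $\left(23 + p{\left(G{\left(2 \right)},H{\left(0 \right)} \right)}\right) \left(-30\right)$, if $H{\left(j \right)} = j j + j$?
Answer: $-545$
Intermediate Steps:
$U = \frac{1}{6} \approx 0.16667$
$Y = 81$ ($Y = 9^{2} = 81$)
$H{\left(j \right)} = j + j^{2}$ ($H{\left(j \right)} = j^{2} + j = j + j^{2}$)
$G{\left(w \right)} = 486 + 6 w$ ($G{\left(w \right)} = 6 \left(w + 81\right) = 6 \left(81 + w\right) = 486 + 6 w$)
$p{\left(X,l \right)} = - \frac{29}{6}$ ($p{\left(X,l \right)} = -5 + \frac{1}{6} = - \frac{29}{6}$)
$\left(23 + p{\left(G{\left(2 \right)},H{\left(0 \right)} \right)}\right) \left(-30\right) = \left(23 - \frac{29}{6}\right) \left(-30\right) = \frac{109}{6} \left(-30\right) = -545$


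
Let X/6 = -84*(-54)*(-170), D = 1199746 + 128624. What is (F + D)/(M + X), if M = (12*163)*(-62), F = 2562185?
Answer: -3890555/4747992 ≈ -0.81941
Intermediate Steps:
M = -121272 (M = 1956*(-62) = -121272)
D = 1328370
X = -4626720 (X = 6*(-84*(-54)*(-170)) = 6*(4536*(-170)) = 6*(-771120) = -4626720)
(F + D)/(M + X) = (2562185 + 1328370)/(-121272 - 4626720) = 3890555/(-4747992) = 3890555*(-1/4747992) = -3890555/4747992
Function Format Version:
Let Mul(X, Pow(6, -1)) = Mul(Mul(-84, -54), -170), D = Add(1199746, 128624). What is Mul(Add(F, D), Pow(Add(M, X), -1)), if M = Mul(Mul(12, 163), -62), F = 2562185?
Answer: Rational(-3890555, 4747992) ≈ -0.81941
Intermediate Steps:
M = -121272 (M = Mul(1956, -62) = -121272)
D = 1328370
X = -4626720 (X = Mul(6, Mul(Mul(-84, -54), -170)) = Mul(6, Mul(4536, -170)) = Mul(6, -771120) = -4626720)
Mul(Add(F, D), Pow(Add(M, X), -1)) = Mul(Add(2562185, 1328370), Pow(Add(-121272, -4626720), -1)) = Mul(3890555, Pow(-4747992, -1)) = Mul(3890555, Rational(-1, 4747992)) = Rational(-3890555, 4747992)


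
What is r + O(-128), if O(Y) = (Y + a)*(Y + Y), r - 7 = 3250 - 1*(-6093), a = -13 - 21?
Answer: 50822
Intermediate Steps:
a = -34
r = 9350 (r = 7 + (3250 - 1*(-6093)) = 7 + (3250 + 6093) = 7 + 9343 = 9350)
O(Y) = 2*Y*(-34 + Y) (O(Y) = (Y - 34)*(Y + Y) = (-34 + Y)*(2*Y) = 2*Y*(-34 + Y))
r + O(-128) = 9350 + 2*(-128)*(-34 - 128) = 9350 + 2*(-128)*(-162) = 9350 + 41472 = 50822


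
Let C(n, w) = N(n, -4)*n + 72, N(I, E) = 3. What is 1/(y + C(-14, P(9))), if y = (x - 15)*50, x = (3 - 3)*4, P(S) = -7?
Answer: -1/720 ≈ -0.0013889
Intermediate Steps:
x = 0 (x = 0*4 = 0)
C(n, w) = 72 + 3*n (C(n, w) = 3*n + 72 = 72 + 3*n)
y = -750 (y = (0 - 15)*50 = -15*50 = -750)
1/(y + C(-14, P(9))) = 1/(-750 + (72 + 3*(-14))) = 1/(-750 + (72 - 42)) = 1/(-750 + 30) = 1/(-720) = -1/720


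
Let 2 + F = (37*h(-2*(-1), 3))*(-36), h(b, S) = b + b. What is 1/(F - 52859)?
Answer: -1/58189 ≈ -1.7185e-5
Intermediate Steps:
h(b, S) = 2*b
F = -5330 (F = -2 + (37*(2*(-2*(-1))))*(-36) = -2 + (37*(2*2))*(-36) = -2 + (37*4)*(-36) = -2 + 148*(-36) = -2 - 5328 = -5330)
1/(F - 52859) = 1/(-5330 - 52859) = 1/(-58189) = -1/58189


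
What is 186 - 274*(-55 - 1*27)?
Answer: 22654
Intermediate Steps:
186 - 274*(-55 - 1*27) = 186 - 274*(-55 - 27) = 186 - 274*(-82) = 186 + 22468 = 22654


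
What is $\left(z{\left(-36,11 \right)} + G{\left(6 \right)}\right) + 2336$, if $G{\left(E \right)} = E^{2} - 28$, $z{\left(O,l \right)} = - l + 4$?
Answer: $2337$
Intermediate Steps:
$z{\left(O,l \right)} = 4 - l$
$G{\left(E \right)} = -28 + E^{2}$
$\left(z{\left(-36,11 \right)} + G{\left(6 \right)}\right) + 2336 = \left(\left(4 - 11\right) - \left(28 - 6^{2}\right)\right) + 2336 = \left(\left(4 - 11\right) + \left(-28 + 36\right)\right) + 2336 = \left(-7 + 8\right) + 2336 = 1 + 2336 = 2337$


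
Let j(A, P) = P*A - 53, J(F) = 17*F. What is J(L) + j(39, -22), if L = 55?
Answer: 24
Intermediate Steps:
j(A, P) = -53 + A*P (j(A, P) = A*P - 53 = -53 + A*P)
J(L) + j(39, -22) = 17*55 + (-53 + 39*(-22)) = 935 + (-53 - 858) = 935 - 911 = 24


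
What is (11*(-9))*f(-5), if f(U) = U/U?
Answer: -99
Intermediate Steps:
f(U) = 1
(11*(-9))*f(-5) = (11*(-9))*1 = -99*1 = -99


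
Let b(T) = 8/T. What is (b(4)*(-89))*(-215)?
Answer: 38270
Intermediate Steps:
(b(4)*(-89))*(-215) = ((8/4)*(-89))*(-215) = ((8*(¼))*(-89))*(-215) = (2*(-89))*(-215) = -178*(-215) = 38270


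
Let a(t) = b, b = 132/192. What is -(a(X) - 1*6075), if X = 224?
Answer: 97189/16 ≈ 6074.3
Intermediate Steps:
b = 11/16 (b = 132*(1/192) = 11/16 ≈ 0.68750)
a(t) = 11/16
-(a(X) - 1*6075) = -(11/16 - 1*6075) = -(11/16 - 6075) = -1*(-97189/16) = 97189/16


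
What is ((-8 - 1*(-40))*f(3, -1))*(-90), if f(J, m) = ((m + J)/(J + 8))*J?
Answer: -17280/11 ≈ -1570.9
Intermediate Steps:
f(J, m) = J*(J + m)/(8 + J) (f(J, m) = ((J + m)/(8 + J))*J = J*(J + m)/(8 + J))
((-8 - 1*(-40))*f(3, -1))*(-90) = ((-8 - 1*(-40))*(3*(3 - 1)/(8 + 3)))*(-90) = ((-8 + 40)*(3*2/11))*(-90) = (32*(3*(1/11)*2))*(-90) = (32*(6/11))*(-90) = (192/11)*(-90) = -17280/11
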